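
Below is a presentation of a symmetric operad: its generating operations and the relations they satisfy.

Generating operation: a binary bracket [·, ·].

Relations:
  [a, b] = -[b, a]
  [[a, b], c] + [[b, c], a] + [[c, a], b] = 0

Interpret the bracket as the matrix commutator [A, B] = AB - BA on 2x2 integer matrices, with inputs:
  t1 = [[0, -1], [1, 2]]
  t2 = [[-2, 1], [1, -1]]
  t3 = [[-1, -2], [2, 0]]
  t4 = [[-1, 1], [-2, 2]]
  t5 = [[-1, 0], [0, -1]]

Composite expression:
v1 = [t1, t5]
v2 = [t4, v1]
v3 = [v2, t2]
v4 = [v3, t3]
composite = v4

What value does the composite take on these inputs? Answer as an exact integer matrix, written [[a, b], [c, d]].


[[0, 0], [0, 0]]


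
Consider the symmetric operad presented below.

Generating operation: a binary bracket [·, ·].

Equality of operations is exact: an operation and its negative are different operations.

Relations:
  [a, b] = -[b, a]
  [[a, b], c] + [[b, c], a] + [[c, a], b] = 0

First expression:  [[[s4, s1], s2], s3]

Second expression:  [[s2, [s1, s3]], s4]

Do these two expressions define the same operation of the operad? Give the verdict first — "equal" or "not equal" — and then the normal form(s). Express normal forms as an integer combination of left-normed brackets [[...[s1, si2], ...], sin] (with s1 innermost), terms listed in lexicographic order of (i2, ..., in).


Normal form of the first expression: -[[[s1, s4], s2], s3]
Normal form of the second expression: -[[[s1, s3], s2], s4]
The forms do not match — not equal.

not equal; the first gives -[[[s1, s4], s2], s3] and the second -[[[s1, s3], s2], s4]


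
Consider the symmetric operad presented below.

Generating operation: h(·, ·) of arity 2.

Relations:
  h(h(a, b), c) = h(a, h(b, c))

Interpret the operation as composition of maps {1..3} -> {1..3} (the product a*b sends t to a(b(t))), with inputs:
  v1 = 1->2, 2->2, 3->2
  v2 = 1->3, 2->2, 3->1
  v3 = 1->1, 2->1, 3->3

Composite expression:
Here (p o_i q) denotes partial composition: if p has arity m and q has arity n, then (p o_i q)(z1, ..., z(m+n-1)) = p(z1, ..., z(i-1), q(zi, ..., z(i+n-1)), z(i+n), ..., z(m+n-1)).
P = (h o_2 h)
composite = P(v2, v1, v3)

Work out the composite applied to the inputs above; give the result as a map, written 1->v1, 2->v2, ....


1->2, 2->2, 3->2


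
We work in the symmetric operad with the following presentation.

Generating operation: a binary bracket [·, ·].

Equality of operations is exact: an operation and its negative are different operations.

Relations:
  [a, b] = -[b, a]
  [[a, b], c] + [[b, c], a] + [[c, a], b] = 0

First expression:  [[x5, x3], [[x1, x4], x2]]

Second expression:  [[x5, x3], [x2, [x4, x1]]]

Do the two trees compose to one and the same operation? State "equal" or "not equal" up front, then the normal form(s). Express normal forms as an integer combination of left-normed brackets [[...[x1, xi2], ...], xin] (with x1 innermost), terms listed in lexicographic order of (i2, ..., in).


equal — both sides give [[[[x1, x4], x2], x3], x5] - [[[[x1, x4], x2], x5], x3]

Normal form of the first expression: [[[[x1, x4], x2], x3], x5] - [[[[x1, x4], x2], x5], x3]
Normal form of the second expression: [[[[x1, x4], x2], x3], x5] - [[[[x1, x4], x2], x5], x3]
Same normal form: equal.


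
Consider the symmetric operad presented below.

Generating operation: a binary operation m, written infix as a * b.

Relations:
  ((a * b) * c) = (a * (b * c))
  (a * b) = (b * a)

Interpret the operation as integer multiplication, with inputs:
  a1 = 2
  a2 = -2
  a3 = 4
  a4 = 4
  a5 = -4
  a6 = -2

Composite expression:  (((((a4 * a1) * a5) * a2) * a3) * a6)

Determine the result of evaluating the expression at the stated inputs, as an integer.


-512


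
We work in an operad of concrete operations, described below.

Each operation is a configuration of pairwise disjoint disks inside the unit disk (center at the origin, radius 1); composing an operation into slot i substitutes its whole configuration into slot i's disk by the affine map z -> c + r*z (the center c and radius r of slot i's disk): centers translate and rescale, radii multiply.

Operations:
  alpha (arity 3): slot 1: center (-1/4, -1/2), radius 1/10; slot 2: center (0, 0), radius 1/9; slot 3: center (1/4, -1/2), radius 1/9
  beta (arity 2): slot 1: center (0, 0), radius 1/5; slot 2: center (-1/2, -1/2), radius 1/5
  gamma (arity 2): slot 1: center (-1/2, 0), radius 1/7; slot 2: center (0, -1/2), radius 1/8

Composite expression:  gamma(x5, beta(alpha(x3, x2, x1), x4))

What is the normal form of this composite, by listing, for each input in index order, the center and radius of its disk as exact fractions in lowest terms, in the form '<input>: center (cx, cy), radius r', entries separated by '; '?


x1: center (1/160, -41/80), radius 1/360; x2: center (0, -1/2), radius 1/360; x3: center (-1/160, -41/80), radius 1/400; x4: center (-1/16, -9/16), radius 1/40; x5: center (-1/2, 0), radius 1/7

Only the slot chain above each x matters under gamma; compose those maps.
x5: after 1 affine step, its disk has center (-1/2, 0), radius 1/7
x3: after 3 affine steps, its disk has center (-1/160, -41/80), radius 1/400
x2: after 3 affine steps, its disk has center (0, -1/2), radius 1/360
x1: after 3 affine steps, its disk has center (1/160, -41/80), radius 1/360
x4: after 2 affine steps, its disk has center (-1/16, -9/16), radius 1/40


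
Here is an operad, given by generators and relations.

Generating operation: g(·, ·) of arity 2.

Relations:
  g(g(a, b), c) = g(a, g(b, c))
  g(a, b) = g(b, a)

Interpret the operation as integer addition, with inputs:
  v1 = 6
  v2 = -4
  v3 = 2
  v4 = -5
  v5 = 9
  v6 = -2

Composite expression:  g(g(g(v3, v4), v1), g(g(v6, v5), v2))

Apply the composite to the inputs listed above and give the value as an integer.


6

g(v3, v4) = -3
g(g(v3, v4), v1) = 3
g(v6, v5) = 7
g(g(v6, v5), v2) = 3
g(g(g(v3, v4), v1), g(g(v6, v5), v2)) = 6


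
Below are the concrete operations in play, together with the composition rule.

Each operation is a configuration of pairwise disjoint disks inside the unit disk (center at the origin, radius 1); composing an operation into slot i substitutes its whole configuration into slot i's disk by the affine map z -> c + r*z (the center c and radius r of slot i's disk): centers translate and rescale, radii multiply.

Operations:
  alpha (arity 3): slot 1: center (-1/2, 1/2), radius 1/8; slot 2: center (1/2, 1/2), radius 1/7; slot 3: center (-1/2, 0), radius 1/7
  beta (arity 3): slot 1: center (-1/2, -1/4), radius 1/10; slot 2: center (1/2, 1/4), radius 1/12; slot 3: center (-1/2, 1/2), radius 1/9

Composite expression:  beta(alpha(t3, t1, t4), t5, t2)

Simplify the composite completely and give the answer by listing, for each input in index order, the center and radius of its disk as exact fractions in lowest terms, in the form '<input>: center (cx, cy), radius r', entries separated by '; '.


Below beta, radii multiply path by path; the t-disk centers shift.
tracing t3 down its 2-map path: center (-11/20, -1/5), radius 1/80
tracing t1 down its 2-map path: center (-9/20, -1/5), radius 1/70
tracing t4 down its 2-map path: center (-11/20, -1/4), radius 1/70
tracing t5 down its 1-map path: center (1/2, 1/4), radius 1/12
tracing t2 down its 1-map path: center (-1/2, 1/2), radius 1/9

t1: center (-9/20, -1/5), radius 1/70; t2: center (-1/2, 1/2), radius 1/9; t3: center (-11/20, -1/5), radius 1/80; t4: center (-11/20, -1/4), radius 1/70; t5: center (1/2, 1/4), radius 1/12


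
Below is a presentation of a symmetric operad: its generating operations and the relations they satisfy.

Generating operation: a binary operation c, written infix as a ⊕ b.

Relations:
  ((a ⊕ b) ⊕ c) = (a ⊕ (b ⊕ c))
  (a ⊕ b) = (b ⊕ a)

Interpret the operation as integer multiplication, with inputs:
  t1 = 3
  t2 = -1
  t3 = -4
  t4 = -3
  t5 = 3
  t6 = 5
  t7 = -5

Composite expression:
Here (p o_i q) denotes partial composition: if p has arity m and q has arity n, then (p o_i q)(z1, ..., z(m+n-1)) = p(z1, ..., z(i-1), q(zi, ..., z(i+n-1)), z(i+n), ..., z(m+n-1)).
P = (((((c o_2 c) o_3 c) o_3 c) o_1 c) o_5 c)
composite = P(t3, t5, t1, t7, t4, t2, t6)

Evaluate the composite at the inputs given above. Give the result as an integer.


(t3 ⊕ t5) = -12
(t4 ⊕ t2) = 3
(t7 ⊕ (t4 ⊕ t2)) = -15
((t7 ⊕ (t4 ⊕ t2)) ⊕ t6) = -75
(t1 ⊕ ((t7 ⊕ (t4 ⊕ t2)) ⊕ t6)) = -225
((t3 ⊕ t5) ⊕ (t1 ⊕ ((t7 ⊕ (t4 ⊕ t2)) ⊕ t6))) = 2700

2700


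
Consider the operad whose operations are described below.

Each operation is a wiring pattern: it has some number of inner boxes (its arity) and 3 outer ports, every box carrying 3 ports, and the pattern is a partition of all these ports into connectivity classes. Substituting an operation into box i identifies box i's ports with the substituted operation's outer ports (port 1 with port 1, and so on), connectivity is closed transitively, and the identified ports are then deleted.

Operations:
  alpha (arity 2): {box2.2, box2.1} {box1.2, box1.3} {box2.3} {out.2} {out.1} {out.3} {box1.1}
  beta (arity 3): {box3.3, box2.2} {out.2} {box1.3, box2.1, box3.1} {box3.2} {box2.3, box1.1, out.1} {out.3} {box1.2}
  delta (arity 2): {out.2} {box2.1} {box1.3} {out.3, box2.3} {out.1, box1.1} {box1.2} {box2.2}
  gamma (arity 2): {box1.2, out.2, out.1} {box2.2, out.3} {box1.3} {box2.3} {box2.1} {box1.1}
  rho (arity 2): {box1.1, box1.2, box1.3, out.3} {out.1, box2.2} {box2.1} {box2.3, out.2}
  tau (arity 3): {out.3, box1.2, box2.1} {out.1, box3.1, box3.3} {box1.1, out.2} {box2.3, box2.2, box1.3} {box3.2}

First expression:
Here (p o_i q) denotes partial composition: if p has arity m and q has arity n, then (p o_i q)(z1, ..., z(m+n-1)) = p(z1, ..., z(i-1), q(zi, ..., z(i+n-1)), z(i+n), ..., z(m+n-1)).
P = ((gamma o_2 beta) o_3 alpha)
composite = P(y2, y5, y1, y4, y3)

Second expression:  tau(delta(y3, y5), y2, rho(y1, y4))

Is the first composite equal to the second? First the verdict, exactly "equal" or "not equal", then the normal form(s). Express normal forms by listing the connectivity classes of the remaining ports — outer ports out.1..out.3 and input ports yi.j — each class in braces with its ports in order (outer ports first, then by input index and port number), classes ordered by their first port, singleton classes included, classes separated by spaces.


In normal form, the first expression is {out.1, out.2, y2.2} {out.3} {y1.1} {y1.2, y1.3} {y2.1} {y2.3} {y3.1, y5.3} {y3.2} {y3.3} {y4.1, y4.2} {y4.3} {y5.1} {y5.2}
In normal form, the second expression is {out.1, y1.1, y1.2, y1.3, y4.2} {out.2, y3.1} {out.3, y2.1} {y2.2, y2.3, y5.3} {y3.2} {y3.3} {y4.1} {y4.3} {y5.1} {y5.2}
Distinct normal forms: not equal.

not equal; first: {out.1, out.2, y2.2} {out.3} {y1.1} {y1.2, y1.3} {y2.1} {y2.3} {y3.1, y5.3} {y3.2} {y3.3} {y4.1, y4.2} {y4.3} {y5.1} {y5.2}; second: {out.1, y1.1, y1.2, y1.3, y4.2} {out.2, y3.1} {out.3, y2.1} {y2.2, y2.3, y5.3} {y3.2} {y3.3} {y4.1} {y4.3} {y5.1} {y5.2}


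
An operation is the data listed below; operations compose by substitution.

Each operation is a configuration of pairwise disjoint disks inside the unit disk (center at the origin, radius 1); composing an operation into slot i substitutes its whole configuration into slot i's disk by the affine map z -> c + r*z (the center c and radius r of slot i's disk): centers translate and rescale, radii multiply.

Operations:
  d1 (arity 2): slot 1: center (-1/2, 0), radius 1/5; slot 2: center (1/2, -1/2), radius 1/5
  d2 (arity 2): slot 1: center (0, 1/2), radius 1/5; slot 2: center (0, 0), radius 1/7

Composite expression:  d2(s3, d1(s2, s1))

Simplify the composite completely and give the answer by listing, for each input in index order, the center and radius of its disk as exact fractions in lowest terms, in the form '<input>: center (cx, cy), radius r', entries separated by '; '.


s1: center (1/14, -1/14), radius 1/35; s2: center (-1/14, 0), radius 1/35; s3: center (0, 1/2), radius 1/5

Nesting under d2 composes maps z -> c + r*z down each s-path.
for s3, the 1-step affine chain lands on center (0, 1/2), radius 1/5
for s2, the 2-step affine chain lands on center (-1/14, 0), radius 1/35
for s1, the 2-step affine chain lands on center (1/14, -1/14), radius 1/35


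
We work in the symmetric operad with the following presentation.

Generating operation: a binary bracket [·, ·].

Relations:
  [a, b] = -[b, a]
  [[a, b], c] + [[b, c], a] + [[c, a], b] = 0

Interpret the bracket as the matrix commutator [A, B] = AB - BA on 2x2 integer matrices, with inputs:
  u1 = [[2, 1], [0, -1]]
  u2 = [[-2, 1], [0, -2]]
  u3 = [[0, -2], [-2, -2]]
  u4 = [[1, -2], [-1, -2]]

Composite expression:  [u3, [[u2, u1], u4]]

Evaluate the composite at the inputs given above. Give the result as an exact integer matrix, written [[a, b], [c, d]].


[[18, 30], [-12, -18]]


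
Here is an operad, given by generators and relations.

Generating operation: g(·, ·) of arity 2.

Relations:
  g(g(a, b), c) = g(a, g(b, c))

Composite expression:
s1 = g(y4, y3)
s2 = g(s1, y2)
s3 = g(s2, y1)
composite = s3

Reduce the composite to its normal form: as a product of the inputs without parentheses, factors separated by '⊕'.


Every regrouping of g is equal, so read the y-inputs in written order.
g(y4, y3) collapses to y4 ⊕ y3
g(g(y4, y3), y2) collapses to y4 ⊕ y3 ⊕ y2
g(g(g(y4, y3), y2), y1) collapses to y4 ⊕ y3 ⊕ y2 ⊕ y1

y4 ⊕ y3 ⊕ y2 ⊕ y1


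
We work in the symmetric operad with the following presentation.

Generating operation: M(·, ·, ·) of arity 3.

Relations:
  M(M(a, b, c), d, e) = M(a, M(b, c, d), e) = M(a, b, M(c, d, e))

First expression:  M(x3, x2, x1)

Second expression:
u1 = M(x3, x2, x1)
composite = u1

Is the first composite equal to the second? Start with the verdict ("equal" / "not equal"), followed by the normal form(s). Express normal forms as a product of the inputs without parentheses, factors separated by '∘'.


equal — both sides give x3 ∘ x2 ∘ x1

The first composite normalizes to x3 ∘ x2 ∘ x1
The second composite normalizes to x3 ∘ x2 ∘ x1
One common form — equal.


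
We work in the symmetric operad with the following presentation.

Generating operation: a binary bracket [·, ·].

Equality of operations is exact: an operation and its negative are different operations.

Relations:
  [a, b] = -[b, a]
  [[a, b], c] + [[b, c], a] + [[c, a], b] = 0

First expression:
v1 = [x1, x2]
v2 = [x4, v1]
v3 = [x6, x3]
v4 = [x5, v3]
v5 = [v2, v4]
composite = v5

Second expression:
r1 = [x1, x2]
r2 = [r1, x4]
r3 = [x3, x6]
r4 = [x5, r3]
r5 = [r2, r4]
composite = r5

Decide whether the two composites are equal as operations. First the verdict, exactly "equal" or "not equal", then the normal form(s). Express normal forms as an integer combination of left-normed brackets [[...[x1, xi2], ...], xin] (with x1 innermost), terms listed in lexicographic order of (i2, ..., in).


equal; the common form is -[[[[[x1, x2], x4], x3], x6], x5] + [[[[[x1, x2], x4], x5], x3], x6] - [[[[[x1, x2], x4], x5], x6], x3] + [[[[[x1, x2], x4], x6], x3], x5]

The first expression reduces to -[[[[[x1, x2], x4], x3], x6], x5] + [[[[[x1, x2], x4], x5], x3], x6] - [[[[[x1, x2], x4], x5], x6], x3] + [[[[[x1, x2], x4], x6], x3], x5]
The second expression reduces to -[[[[[x1, x2], x4], x3], x6], x5] + [[[[[x1, x2], x4], x5], x3], x6] - [[[[[x1, x2], x4], x5], x6], x3] + [[[[[x1, x2], x4], x6], x3], x5]
One common form — equal.


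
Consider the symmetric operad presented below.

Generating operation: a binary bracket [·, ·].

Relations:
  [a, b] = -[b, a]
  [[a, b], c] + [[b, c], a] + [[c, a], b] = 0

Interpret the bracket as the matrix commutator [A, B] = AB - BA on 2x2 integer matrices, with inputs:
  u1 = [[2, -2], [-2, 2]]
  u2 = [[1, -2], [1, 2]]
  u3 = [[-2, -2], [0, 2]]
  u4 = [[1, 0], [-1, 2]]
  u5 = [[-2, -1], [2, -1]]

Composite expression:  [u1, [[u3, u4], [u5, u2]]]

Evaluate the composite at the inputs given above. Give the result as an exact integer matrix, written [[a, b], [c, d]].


[[72, 24], [-24, -72]]

[u3, u4] = [[2, -2], [-4, -2]]
[u5, u2] = [[3, 1], [-1, -3]]
[[u3, u4], [u5, u2]] = [[6, 16], [-20, -6]]
[u1, [[u3, u4], [u5, u2]]] = [[72, 24], [-24, -72]]


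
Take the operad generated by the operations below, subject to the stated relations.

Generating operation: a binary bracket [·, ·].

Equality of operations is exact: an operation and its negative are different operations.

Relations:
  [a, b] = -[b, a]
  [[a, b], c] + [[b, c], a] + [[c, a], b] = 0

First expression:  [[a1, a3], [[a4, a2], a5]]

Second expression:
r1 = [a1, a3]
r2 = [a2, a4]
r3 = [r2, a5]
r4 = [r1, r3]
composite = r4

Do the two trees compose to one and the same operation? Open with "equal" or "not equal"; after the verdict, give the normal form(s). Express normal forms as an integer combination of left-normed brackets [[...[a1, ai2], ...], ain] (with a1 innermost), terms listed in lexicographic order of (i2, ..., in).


In normal form, the first expression is -[[[[a1, a3], a2], a4], a5] + [[[[a1, a3], a4], a2], a5] + [[[[a1, a3], a5], a2], a4] - [[[[a1, a3], a5], a4], a2]
In normal form, the second expression is [[[[a1, a3], a2], a4], a5] - [[[[a1, a3], a4], a2], a5] - [[[[a1, a3], a5], a2], a4] + [[[[a1, a3], a5], a4], a2]
They disagree, so not equal.

not equal — first -[[[[a1, a3], a2], a4], a5] + [[[[a1, a3], a4], a2], a5] + [[[[a1, a3], a5], a2], a4] - [[[[a1, a3], a5], a4], a2], second [[[[a1, a3], a2], a4], a5] - [[[[a1, a3], a4], a2], a5] - [[[[a1, a3], a5], a2], a4] + [[[[a1, a3], a5], a4], a2]


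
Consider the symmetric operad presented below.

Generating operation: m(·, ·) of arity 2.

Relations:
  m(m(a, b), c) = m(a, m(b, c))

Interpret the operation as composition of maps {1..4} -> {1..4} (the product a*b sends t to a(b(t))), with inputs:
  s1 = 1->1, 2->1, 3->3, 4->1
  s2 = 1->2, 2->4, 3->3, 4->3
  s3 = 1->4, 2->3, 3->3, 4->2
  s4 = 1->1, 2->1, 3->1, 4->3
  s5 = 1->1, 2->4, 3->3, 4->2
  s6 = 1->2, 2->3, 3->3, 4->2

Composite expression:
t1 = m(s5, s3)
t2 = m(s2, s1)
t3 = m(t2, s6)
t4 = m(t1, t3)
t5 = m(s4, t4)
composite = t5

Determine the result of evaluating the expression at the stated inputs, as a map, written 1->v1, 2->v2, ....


1->1, 2->1, 3->1, 4->1

m(s5, s3) = 1->2, 2->3, 3->3, 4->4
m(s2, s1) = 1->2, 2->2, 3->3, 4->2
m(m(s2, s1), s6) = 1->2, 2->3, 3->3, 4->2
m(m(s5, s3), m(m(s2, s1), s6)) = 1->3, 2->3, 3->3, 4->3
m(s4, m(m(s5, s3), m(m(s2, s1), s6))) = 1->1, 2->1, 3->1, 4->1


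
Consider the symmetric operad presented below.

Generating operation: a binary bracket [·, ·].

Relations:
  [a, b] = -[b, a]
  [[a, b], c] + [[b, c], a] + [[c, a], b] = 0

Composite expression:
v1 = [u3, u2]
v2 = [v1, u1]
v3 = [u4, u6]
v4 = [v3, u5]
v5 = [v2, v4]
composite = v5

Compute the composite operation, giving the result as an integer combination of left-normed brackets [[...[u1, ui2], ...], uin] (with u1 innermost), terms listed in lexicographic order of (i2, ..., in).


Antisymmetry and Jacobi reduce to u1-anchored left-normed brackets.
Composite bracket: [[[u3, u2], u1], [[u4, u6], u5]]
Applying ab - ba throughout gives 32 signed words (2^5 = 32).
Only words starting with u1 matter:
  from u1u2u3u4u6u5, sign +1: term +[[[[[u1, u2], u3], u4], u6], u5]
  from u1u2u3u5u4u6, sign -1: term -[[[[[u1, u2], u3], u5], u4], u6]
  from u1u2u3u5u6u4, sign +1: term +[[[[[u1, u2], u3], u5], u6], u4]
  from u1u2u3u6u4u5, sign -1: term -[[[[[u1, u2], u3], u6], u4], u5]
  from u1u3u2u4u6u5, sign -1: term -[[[[[u1, u3], u2], u4], u6], u5]
  from u1u3u2u5u4u6, sign +1: term +[[[[[u1, u3], u2], u5], u4], u6]
  from u1u3u2u5u6u4, sign -1: term -[[[[[u1, u3], u2], u5], u6], u4]
  from u1u3u2u6u4u5, sign +1: term +[[[[[u1, u3], u2], u6], u4], u5]

[[[[[u1, u2], u3], u4], u6], u5] - [[[[[u1, u2], u3], u5], u4], u6] + [[[[[u1, u2], u3], u5], u6], u4] - [[[[[u1, u2], u3], u6], u4], u5] - [[[[[u1, u3], u2], u4], u6], u5] + [[[[[u1, u3], u2], u5], u4], u6] - [[[[[u1, u3], u2], u5], u6], u4] + [[[[[u1, u3], u2], u6], u4], u5]


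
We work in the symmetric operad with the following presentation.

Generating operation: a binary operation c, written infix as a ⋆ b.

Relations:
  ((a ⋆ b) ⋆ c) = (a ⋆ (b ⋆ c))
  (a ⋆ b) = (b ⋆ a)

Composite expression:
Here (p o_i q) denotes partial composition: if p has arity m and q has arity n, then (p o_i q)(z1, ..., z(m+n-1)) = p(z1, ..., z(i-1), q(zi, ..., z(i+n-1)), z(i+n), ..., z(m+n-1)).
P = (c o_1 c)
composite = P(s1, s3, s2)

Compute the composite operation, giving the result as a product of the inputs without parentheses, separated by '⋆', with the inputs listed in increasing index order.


s1 ⋆ s2 ⋆ s3

Both nesting and order wash out for c; what remains is which s's occur.
(s1 ⋆ s3) spells out as s1 ⋆ s3
((s1 ⋆ s3) ⋆ s2) spells out as s1 ⋆ s3 ⋆ s2
sorting the factors by input index: s1 ⋆ s2 ⋆ s3


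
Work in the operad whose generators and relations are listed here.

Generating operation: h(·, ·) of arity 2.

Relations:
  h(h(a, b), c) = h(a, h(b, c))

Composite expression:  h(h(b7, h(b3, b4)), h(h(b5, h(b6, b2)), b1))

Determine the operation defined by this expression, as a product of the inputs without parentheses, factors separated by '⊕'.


b7 ⊕ b3 ⊕ b4 ⊕ b5 ⊕ b6 ⊕ b2 ⊕ b1


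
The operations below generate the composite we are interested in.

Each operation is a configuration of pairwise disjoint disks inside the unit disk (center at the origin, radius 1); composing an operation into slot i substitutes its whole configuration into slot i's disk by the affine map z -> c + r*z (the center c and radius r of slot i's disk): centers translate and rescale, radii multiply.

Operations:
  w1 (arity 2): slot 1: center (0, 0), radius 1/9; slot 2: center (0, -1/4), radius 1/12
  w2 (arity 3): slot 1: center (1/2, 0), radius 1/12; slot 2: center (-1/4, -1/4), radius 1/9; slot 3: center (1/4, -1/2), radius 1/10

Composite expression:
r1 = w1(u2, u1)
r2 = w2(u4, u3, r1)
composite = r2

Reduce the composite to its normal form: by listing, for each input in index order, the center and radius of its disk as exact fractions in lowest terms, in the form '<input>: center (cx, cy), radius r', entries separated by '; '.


u1: center (1/4, -21/40), radius 1/120; u2: center (1/4, -1/2), radius 1/90; u3: center (-1/4, -1/4), radius 1/9; u4: center (1/2, 0), radius 1/12


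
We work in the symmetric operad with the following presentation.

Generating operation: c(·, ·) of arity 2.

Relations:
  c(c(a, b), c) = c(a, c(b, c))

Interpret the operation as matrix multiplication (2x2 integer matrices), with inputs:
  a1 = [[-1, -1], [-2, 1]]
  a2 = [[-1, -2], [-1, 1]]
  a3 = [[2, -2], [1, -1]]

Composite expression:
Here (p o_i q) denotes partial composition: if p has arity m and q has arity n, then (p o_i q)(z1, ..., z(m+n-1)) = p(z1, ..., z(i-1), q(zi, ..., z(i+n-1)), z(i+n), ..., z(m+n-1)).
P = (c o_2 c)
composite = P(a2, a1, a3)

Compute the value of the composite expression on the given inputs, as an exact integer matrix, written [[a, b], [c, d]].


c(a1, a3) = [[-3, 3], [-3, 3]]
c(a2, c(a1, a3)) = [[9, -9], [0, 0]]

[[9, -9], [0, 0]]


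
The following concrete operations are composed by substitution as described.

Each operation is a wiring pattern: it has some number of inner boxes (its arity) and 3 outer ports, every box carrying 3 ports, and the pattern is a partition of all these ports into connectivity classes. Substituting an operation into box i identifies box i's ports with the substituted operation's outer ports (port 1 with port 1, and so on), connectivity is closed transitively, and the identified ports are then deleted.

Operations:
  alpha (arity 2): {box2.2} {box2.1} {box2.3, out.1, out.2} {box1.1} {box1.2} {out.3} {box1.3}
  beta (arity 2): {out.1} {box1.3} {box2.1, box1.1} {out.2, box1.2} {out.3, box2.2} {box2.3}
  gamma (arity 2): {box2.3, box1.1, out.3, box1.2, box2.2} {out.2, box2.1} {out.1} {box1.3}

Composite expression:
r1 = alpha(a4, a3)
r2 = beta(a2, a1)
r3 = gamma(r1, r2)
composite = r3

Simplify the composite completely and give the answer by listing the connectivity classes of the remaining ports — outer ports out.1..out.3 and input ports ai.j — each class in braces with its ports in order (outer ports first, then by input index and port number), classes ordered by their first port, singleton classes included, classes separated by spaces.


{out.1} {out.2} {out.3, a1.2, a2.2, a3.3} {a1.1, a2.1} {a1.3} {a2.3} {a3.1} {a3.2} {a4.1} {a4.2} {a4.3}


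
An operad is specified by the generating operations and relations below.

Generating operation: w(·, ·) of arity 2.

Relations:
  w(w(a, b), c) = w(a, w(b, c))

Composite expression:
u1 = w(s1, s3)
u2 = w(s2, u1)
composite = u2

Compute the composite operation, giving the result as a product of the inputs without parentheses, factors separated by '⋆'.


s2 ⋆ s1 ⋆ s3

All parenthesizations of w agree; list the s-inputs left to right.
w(s1, s3) collapses to s1 ⋆ s3
w(s2, w(s1, s3)) collapses to s2 ⋆ s1 ⋆ s3


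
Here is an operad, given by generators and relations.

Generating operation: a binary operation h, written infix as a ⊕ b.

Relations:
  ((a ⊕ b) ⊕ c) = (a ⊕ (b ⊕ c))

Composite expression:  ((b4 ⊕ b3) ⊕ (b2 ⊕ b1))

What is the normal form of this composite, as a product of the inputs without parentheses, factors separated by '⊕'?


b4 ⊕ b3 ⊕ b2 ⊕ b1

All parenthesizations of h agree; list the b-inputs left to right.
(b4 ⊕ b3) spells out as b4 ⊕ b3
(b2 ⊕ b1) spells out as b2 ⊕ b1
((b4 ⊕ b3) ⊕ (b2 ⊕ b1)) spells out as b4 ⊕ b3 ⊕ b2 ⊕ b1


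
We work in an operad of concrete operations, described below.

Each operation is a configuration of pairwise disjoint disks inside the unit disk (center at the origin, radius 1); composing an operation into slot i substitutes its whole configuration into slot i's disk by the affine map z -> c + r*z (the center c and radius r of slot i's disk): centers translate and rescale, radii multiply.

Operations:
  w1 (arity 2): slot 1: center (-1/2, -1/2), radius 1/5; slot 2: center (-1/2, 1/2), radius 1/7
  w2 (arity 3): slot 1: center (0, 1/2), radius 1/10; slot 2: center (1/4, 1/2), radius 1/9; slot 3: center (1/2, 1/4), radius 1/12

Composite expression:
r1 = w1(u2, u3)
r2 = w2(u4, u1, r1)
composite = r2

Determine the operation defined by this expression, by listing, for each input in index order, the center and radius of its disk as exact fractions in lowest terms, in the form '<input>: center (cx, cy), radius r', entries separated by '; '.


u1: center (1/4, 1/2), radius 1/9; u2: center (11/24, 5/24), radius 1/60; u3: center (11/24, 7/24), radius 1/84; u4: center (0, 1/2), radius 1/10

Only the slot chain above each u matters under w2; compose those maps.
input u4: composing its 1 substitution step yields center (0, 1/2), radius 1/10
input u1: composing its 1 substitution step yields center (1/4, 1/2), radius 1/9
input u2: composing its 2 substitution steps yields center (11/24, 5/24), radius 1/60
input u3: composing its 2 substitution steps yields center (11/24, 7/24), radius 1/84


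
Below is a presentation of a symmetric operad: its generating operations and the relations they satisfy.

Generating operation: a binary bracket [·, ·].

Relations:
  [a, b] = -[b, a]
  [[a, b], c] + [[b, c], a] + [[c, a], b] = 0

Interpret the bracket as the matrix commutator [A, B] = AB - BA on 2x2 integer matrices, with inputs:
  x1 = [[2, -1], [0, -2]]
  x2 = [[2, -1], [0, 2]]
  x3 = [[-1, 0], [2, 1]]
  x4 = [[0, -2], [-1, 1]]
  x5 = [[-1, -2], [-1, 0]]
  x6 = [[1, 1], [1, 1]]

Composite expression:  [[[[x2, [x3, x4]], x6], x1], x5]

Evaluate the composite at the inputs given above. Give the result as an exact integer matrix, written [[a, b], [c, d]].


[[-16, -16], [16, 16]]

[x3, x4] = [[4, 4], [-4, -4]]
[x2, [x3, x4]] = [[4, 8], [0, -4]]
[[x2, [x3, x4]], x6] = [[8, 8], [-8, -8]]
[[[x2, [x3, x4]], x6], x1] = [[-8, -48], [-32, 8]]
[[[[x2, [x3, x4]], x6], x1], x5] = [[-16, -16], [16, 16]]


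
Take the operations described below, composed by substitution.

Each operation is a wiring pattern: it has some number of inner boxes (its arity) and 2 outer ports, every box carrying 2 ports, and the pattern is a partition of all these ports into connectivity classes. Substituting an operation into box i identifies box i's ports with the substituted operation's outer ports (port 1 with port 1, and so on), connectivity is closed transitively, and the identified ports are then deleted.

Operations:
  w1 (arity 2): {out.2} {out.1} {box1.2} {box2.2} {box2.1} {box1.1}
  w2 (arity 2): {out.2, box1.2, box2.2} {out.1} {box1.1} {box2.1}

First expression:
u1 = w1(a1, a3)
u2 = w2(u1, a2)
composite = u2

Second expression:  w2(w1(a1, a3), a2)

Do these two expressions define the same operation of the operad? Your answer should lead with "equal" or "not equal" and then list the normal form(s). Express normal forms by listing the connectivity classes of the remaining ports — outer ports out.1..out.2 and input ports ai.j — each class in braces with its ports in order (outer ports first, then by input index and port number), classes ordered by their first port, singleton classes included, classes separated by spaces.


equal — both sides give {out.1} {out.2, a2.2} {a1.1} {a1.2} {a2.1} {a3.1} {a3.2}

Reducing the first expression gives {out.1} {out.2, a2.2} {a1.1} {a1.2} {a2.1} {a3.1} {a3.2}
Reducing the second expression gives {out.1} {out.2, a2.2} {a1.1} {a1.2} {a2.1} {a3.1} {a3.2}
Identical normal forms: equal.


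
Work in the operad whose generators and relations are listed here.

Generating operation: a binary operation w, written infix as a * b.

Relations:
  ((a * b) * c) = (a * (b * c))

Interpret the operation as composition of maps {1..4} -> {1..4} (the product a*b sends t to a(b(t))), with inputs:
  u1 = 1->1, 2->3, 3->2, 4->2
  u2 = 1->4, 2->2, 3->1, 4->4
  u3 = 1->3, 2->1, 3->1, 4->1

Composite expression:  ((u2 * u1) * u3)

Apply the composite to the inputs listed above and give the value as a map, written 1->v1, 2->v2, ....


(u2 * u1) = 1->4, 2->1, 3->2, 4->2
((u2 * u1) * u3) = 1->2, 2->4, 3->4, 4->4

1->2, 2->4, 3->4, 4->4


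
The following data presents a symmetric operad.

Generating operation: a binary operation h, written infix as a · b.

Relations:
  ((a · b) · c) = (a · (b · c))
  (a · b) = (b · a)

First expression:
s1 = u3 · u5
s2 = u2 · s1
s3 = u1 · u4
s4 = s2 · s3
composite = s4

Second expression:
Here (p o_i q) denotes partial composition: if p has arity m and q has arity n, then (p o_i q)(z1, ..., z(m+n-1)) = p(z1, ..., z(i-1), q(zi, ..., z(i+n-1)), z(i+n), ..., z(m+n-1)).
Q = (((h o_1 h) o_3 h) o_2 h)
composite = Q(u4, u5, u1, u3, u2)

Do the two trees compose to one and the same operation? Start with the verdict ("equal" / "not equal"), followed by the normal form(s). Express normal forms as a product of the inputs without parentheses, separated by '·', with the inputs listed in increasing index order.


equal — both sides give u1 · u2 · u3 · u4 · u5

In normal form, the first expression is u1 · u2 · u3 · u4 · u5
In normal form, the second expression is u1 · u2 · u3 · u4 · u5
Both agree, so they are equal.


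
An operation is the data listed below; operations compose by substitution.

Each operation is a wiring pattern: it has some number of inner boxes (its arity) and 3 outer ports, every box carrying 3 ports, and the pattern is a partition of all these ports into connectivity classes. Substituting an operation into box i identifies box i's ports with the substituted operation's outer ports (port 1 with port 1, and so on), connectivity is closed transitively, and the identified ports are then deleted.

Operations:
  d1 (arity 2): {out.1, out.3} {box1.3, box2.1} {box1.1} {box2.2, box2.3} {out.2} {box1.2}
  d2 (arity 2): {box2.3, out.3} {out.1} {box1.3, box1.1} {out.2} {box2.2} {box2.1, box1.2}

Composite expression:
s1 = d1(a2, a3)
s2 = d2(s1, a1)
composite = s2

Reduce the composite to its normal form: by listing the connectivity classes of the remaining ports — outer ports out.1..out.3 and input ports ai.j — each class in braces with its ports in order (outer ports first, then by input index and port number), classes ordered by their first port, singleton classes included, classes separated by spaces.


{out.1} {out.2} {out.3, a1.3} {a1.1} {a1.2} {a2.1} {a2.2} {a2.3, a3.1} {a3.2, a3.3}

Two ports join when wires chain via d2-identified ports.
stage d1: inputs (a2, a3), connectivity {out.1, out.3} {out.2} {a2.1} {a2.2} {a2.3, a3.1} {a3.2, a3.3}, out.j its boundary
stage d2: inputs (a2, a3, a1), connectivity {out.1} {out.2} {out.3, a1.3} {a1.1} {a1.2} {a2.1} {a2.2} {a2.3, a3.1} {a3.2, a3.3}, out.j its boundary


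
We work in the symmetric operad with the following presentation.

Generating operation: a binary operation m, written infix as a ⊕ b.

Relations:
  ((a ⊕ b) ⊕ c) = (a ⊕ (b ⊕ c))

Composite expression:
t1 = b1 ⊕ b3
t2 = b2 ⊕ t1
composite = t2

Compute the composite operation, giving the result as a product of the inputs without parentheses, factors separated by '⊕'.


b2 ⊕ b1 ⊕ b3


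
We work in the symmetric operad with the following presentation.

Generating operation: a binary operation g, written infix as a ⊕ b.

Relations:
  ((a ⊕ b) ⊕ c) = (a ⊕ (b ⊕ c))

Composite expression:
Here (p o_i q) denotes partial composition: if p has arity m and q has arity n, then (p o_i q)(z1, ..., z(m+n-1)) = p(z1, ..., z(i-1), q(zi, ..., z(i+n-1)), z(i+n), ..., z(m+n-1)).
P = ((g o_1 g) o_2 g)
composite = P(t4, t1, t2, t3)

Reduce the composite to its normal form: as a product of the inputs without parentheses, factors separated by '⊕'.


Under associativity of g, the answer is the t's in reading order.
(t1 ⊕ t2) reduces to t1 ⊕ t2
(t4 ⊕ (t1 ⊕ t2)) reduces to t4 ⊕ t1 ⊕ t2
((t4 ⊕ (t1 ⊕ t2)) ⊕ t3) reduces to t4 ⊕ t1 ⊕ t2 ⊕ t3

t4 ⊕ t1 ⊕ t2 ⊕ t3


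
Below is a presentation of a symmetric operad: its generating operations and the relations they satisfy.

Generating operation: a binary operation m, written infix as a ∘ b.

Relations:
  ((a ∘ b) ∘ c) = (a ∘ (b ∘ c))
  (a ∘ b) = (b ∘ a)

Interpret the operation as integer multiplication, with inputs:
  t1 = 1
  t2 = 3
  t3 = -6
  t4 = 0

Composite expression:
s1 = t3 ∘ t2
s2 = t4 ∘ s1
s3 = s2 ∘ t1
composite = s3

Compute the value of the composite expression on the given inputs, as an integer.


0

(t3 ∘ t2) = -18
(t4 ∘ (t3 ∘ t2)) = 0
((t4 ∘ (t3 ∘ t2)) ∘ t1) = 0


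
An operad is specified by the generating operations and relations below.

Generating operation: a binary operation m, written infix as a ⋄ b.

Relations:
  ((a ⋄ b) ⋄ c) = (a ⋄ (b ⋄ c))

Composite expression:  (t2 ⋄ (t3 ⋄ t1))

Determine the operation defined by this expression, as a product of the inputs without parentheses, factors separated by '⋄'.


t2 ⋄ t3 ⋄ t1

Every regrouping of m is equal, so read the t-inputs in written order.
(t3 ⋄ t1) reduces to t3 ⋄ t1
(t2 ⋄ (t3 ⋄ t1)) reduces to t2 ⋄ t3 ⋄ t1


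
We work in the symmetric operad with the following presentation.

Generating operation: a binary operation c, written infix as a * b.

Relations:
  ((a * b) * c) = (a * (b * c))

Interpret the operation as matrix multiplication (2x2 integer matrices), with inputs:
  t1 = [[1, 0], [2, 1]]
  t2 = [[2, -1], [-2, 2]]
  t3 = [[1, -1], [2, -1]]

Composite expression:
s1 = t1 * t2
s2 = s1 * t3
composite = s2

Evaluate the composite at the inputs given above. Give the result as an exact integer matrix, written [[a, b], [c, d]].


[[0, -1], [2, -2]]

(t1 * t2) = [[2, -1], [2, 0]]
((t1 * t2) * t3) = [[0, -1], [2, -2]]


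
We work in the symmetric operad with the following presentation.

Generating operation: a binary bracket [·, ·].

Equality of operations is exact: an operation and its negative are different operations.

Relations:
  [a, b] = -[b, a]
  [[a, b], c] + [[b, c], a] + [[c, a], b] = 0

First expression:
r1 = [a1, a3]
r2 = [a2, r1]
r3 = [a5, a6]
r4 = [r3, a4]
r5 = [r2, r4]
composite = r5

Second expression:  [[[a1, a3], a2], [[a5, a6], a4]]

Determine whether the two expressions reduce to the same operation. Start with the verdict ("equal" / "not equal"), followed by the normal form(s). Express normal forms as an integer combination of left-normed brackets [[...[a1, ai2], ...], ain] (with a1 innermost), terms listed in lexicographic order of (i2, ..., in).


not equal: they reduce to [[[[[a1, a3], a2], a4], a5], a6] - [[[[[a1, a3], a2], a4], a6], a5] - [[[[[a1, a3], a2], a5], a6], a4] + [[[[[a1, a3], a2], a6], a5], a4] and -[[[[[a1, a3], a2], a4], a5], a6] + [[[[[a1, a3], a2], a4], a6], a5] + [[[[[a1, a3], a2], a5], a6], a4] - [[[[[a1, a3], a2], a6], a5], a4]


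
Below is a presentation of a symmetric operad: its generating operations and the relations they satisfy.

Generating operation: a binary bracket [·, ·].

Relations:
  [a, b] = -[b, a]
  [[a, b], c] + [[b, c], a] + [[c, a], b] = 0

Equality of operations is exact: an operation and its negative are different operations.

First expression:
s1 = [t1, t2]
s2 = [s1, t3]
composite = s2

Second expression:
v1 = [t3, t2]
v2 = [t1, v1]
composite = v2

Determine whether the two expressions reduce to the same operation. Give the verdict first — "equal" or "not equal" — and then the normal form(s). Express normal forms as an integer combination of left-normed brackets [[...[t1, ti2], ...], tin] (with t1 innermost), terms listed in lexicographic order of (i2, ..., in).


not equal: they reduce to [[t1, t2], t3] and -[[t1, t2], t3] + [[t1, t3], t2]

The first expression, normalized: [[t1, t2], t3]
The second expression, normalized: -[[t1, t2], t3] + [[t1, t3], t2]
The forms do not match — not equal.


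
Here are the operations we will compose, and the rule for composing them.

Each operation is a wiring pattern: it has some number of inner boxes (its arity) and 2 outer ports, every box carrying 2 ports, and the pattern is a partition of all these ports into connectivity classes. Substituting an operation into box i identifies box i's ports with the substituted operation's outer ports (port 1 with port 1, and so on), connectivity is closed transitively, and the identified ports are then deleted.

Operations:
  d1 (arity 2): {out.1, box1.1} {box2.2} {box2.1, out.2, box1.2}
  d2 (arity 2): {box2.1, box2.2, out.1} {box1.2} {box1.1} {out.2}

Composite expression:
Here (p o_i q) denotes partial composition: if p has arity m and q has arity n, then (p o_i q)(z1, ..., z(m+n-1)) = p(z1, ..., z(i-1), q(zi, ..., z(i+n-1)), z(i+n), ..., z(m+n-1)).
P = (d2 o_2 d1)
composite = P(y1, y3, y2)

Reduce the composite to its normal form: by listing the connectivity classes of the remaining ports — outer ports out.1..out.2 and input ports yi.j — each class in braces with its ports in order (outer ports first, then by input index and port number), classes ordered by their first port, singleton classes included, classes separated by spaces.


{out.1, y2.1, y3.1, y3.2} {out.2} {y1.1} {y1.2} {y2.2}

Two ports join when wires chain via d2-identified ports.
d1 over (y3, y2) gives {out.1, y3.1} {out.2, y2.1, y3.2} {y2.2}, out.j being that stage's outer ports
d2 over (y1, y3, y2) gives {out.1, y2.1, y3.1, y3.2} {out.2} {y1.1} {y1.2} {y2.2}, out.j being that stage's outer ports


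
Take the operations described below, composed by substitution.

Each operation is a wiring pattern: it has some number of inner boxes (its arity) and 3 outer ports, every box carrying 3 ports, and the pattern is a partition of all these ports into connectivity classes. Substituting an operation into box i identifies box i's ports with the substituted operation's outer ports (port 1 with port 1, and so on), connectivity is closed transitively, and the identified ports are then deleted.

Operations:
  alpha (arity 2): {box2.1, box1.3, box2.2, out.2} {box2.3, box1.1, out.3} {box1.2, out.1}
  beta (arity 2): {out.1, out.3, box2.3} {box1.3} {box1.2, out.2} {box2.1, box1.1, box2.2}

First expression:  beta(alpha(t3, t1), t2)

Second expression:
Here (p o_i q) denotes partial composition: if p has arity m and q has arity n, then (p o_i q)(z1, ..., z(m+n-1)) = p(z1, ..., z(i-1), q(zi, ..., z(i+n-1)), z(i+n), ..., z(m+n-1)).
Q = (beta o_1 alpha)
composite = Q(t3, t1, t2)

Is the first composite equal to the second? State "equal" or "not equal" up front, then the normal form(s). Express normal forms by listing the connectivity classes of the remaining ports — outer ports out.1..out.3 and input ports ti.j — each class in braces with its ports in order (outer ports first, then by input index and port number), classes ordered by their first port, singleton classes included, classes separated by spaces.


equal; the common form is {out.1, out.3, t2.3} {out.2, t1.1, t1.2, t3.3} {t1.3, t3.1} {t2.1, t2.2, t3.2}

The first expression reduces to {out.1, out.3, t2.3} {out.2, t1.1, t1.2, t3.3} {t1.3, t3.1} {t2.1, t2.2, t3.2}
The second expression reduces to {out.1, out.3, t2.3} {out.2, t1.1, t1.2, t3.3} {t1.3, t3.1} {t2.1, t2.2, t3.2}
Same normal form: equal.
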